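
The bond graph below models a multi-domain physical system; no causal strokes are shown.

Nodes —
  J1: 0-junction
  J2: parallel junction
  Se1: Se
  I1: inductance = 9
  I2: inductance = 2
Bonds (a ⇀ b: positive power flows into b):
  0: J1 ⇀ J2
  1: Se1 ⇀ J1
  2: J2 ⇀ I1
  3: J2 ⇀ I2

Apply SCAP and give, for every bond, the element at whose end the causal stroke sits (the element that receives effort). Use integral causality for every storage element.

#1 |J1  (Se1 (Se) sets effort on bond)
#0 |J2  (J1 effort already set via bond 1)
#2 |I1  (J2: bond 0 brought effort, rest push out)
#3 |I2  (common-e at J2 fixed by 0)

β0 |J2
β1 |J1
β2 |I1
β3 |I2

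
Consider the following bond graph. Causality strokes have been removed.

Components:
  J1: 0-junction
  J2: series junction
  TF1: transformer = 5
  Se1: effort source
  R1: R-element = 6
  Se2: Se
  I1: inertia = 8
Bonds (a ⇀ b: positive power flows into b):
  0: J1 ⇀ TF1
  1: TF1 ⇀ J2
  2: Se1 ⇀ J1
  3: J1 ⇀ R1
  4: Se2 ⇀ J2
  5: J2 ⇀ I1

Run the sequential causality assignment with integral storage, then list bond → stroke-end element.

#2 stroke→J1  (Se1 fixes effort; stroke away)
#4 stroke→J2  (source Se2 imposes e)
#0 stroke→TF1  (J1: bond 2 brought effort, rest push out)
#3 stroke→R1  (0-jn J1 has e-setter on 2)
#1 stroke→J2  (through TF1, causality passes straight; one stroke at TF1)
#5 stroke→I1  (J2 needs exactly one f-in)

bond 0 stroke at TF1
bond 1 stroke at J2
bond 2 stroke at J1
bond 3 stroke at R1
bond 4 stroke at J2
bond 5 stroke at I1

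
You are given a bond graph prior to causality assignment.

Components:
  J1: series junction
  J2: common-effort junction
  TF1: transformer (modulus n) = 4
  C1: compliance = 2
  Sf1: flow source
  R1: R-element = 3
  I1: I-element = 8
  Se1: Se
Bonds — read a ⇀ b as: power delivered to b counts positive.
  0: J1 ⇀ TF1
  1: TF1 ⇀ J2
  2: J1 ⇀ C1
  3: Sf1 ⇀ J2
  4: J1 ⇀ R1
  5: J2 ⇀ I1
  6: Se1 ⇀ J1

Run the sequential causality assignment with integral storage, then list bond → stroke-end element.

bond 0 |TF1
bond 1 |J2
bond 2 |J1
bond 3 |Sf1
bond 4 |J1
bond 5 |I1
bond 6 |J1

β3 |Sf1  (Sf1 (Sf) sets flow on bond)
β6 |J1  (Se1 fixes effort; stroke away)
β2 |J1  (C1 outputs effort q/C1)
β5 |I1  (I1: I, integral causality)
β1 |J2  (only one effort-in slot at J2)
β0 |TF1  (TF TF1: opposite of bond 1)
β4 |J1  (J1: bond 0 brought flow, rest push out)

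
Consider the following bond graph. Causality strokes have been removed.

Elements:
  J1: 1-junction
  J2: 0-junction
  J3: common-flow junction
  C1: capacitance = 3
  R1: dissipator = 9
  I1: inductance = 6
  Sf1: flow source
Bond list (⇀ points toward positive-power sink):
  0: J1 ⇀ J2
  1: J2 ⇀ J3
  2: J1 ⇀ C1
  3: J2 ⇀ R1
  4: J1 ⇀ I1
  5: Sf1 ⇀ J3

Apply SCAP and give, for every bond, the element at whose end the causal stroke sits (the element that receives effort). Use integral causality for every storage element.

β5 stroke at Sf1  (Sf1 (Sf) sets flow on bond)
β1 stroke at J3  (1-jn J3 has f-setter on 5)
β2 stroke at J1  (prefer integral on C1)
β4 stroke at I1  (I1: I, integral causality)
β0 stroke at J1  (J1 flow already set via bond 4)
β3 stroke at J2  (only one effort-in slot at J2)

b0 |J1
b1 |J3
b2 |J1
b3 |J2
b4 |I1
b5 |Sf1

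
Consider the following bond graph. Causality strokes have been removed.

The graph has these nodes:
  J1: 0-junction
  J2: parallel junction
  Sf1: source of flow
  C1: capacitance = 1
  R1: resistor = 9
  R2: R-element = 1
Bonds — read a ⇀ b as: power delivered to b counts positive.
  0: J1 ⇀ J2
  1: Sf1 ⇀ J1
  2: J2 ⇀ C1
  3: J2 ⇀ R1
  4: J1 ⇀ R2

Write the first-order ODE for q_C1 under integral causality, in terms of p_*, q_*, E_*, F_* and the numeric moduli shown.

dq_C1/dt = F_Sf1 - 10*q_C1/9

bond 1 stroke→Sf1  (Sf1: flow source, stroke at near end)
bond 2 stroke→J2  (C1 outputs effort q/C1)
bond 0 stroke→J1  (J2 effort already set via bond 2)
bond 3 stroke→R1  (0-jn J2 has e-setter on 2)
bond 4 stroke→R2  (0-jn J1 has e-setter on 0)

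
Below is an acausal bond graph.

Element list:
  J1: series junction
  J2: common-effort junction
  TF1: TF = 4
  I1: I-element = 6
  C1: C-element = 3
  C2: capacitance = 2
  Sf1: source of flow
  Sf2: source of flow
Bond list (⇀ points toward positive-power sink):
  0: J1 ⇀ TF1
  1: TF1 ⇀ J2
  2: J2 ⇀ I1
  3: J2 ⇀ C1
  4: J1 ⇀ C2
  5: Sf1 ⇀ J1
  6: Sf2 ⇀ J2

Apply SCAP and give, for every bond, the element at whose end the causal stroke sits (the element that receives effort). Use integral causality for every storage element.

β5 stroke→Sf1  (Sf1 fixes flow; stroke at Sf1)
β6 stroke→Sf2  (Sf2: flow source, stroke at near end)
β0 stroke→J1  (1-jn J1 has f-setter on 5)
β4 stroke→J1  (J1 flow already set via bond 5)
β1 stroke→TF1  (TF1 one-in-one-out from 0)
β2 stroke→I1  (I1: I, integral causality)
β3 stroke→J2  (J2 needs exactly one e-in)

bond 0 |J1
bond 1 |TF1
bond 2 |I1
bond 3 |J2
bond 4 |J1
bond 5 |Sf1
bond 6 |Sf2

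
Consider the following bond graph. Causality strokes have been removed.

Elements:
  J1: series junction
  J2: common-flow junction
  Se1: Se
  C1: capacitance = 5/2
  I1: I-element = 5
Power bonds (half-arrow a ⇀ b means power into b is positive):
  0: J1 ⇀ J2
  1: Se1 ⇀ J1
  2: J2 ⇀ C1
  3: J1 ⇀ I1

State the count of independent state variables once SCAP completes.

#1 stroke→J1  (Se1 (Se) sets effort on bond)
#2 stroke→J2  (C1 integral (e out))
#0 stroke→J1  (J2: last free bond brings flow in)
#3 stroke→I1  (J1 needs exactly one f-in)

2  (C1, I1 all integral)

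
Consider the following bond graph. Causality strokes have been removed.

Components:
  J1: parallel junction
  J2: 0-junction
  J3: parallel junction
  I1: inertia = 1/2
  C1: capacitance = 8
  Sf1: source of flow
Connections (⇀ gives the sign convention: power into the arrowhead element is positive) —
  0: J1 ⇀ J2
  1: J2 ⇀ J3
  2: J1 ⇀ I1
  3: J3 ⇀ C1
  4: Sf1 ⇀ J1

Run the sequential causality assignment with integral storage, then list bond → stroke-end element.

#0 →J1
#1 →J2
#2 →I1
#3 →J3
#4 →Sf1

#4 stroke at Sf1  (Sf1 fixes flow; stroke at Sf1)
#2 stroke at I1  (I1 integral (f out))
#0 stroke at J1  (J1 needs exactly one e-in)
#1 stroke at J2  (only one effort-in slot at J2)
#3 stroke at J3  (closing 0-jn rule on J3)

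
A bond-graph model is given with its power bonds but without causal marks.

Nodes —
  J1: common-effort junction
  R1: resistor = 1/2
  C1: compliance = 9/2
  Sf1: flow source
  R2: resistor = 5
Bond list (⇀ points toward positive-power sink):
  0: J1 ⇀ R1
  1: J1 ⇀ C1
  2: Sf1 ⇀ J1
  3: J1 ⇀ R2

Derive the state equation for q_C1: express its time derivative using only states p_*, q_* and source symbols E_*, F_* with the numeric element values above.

dq_C1/dt = F_Sf1 - 22*q_C1/45

β2 |Sf1  (Sf1 (Sf) sets flow on bond)
β1 |J1  (C1 integral (e out))
β0 |R1  (0-jn J1 has e-setter on 1)
β3 |R2  (common-e at J1 fixed by 1)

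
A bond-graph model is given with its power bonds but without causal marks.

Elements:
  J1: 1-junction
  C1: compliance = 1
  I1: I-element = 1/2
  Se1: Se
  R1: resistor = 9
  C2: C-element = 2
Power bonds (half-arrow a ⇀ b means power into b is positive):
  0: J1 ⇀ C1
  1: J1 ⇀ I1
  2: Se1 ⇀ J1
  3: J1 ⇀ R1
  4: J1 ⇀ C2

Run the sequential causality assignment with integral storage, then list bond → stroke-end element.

bond 0 |J1
bond 1 |I1
bond 2 |J1
bond 3 |J1
bond 4 |J1

bond 2 stroke at J1  (Se1 (Se) sets effort on bond)
bond 0 stroke at J1  (C1 integral (e out))
bond 1 stroke at I1  (prefer integral on I1)
bond 3 stroke at J1  (J1: bond 1 brought flow, rest push out)
bond 4 stroke at J1  (1-jn J1 has f-setter on 1)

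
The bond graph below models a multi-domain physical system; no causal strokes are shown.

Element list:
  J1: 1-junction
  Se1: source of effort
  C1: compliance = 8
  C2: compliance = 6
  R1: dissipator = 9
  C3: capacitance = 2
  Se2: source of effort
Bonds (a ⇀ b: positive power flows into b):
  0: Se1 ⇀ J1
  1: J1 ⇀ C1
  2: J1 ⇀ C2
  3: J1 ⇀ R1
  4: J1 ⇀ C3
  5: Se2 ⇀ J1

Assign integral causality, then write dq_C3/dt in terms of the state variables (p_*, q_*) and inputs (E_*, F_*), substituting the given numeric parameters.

dq_C3/dt = E_Se1/9 + E_Se2/9 - q_C1/72 - q_C2/54 - q_C3/18

#0 stroke→J1  (Se1 fixes effort; stroke away)
#5 stroke→J1  (Se2 fixes effort; stroke away)
#1 stroke→J1  (C1 integral (e out))
#2 stroke→J1  (C2 integral (e out))
#4 stroke→J1  (prefer integral on C3)
#3 stroke→R1  (only one flow-in slot at J1)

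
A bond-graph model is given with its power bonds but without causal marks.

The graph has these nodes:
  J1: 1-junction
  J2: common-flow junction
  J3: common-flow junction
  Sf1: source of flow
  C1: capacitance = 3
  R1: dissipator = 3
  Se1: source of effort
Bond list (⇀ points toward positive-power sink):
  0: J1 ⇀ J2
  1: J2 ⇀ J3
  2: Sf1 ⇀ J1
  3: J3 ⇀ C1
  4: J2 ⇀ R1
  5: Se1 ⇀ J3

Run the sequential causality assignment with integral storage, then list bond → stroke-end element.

b0 |J1
b1 |J2
b2 |Sf1
b3 |J3
b4 |J2
b5 |J3

#2 stroke→Sf1  (Sf1 fixes flow; stroke at Sf1)
#5 stroke→J3  (source Se1 imposes e)
#0 stroke→J1  (1-jn J1 has f-setter on 2)
#1 stroke→J2  (J2: bond 0 brought flow, rest push out)
#4 stroke→J2  (J2 flow already set via bond 0)
#3 stroke→J3  (1-jn J3 has f-setter on 1)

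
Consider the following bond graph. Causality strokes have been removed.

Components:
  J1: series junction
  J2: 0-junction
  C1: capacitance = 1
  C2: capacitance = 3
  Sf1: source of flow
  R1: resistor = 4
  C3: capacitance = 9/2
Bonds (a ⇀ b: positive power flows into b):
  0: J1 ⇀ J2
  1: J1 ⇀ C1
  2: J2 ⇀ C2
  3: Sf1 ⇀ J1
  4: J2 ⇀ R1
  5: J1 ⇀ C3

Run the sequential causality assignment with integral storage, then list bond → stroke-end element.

bond 0 stroke→J1
bond 1 stroke→J1
bond 2 stroke→J2
bond 3 stroke→Sf1
bond 4 stroke→R1
bond 5 stroke→J1

b3 |Sf1  (Sf1 fixes flow; stroke at Sf1)
b0 |J1  (1-jn J1 has f-setter on 3)
b1 |J1  (common-f at J1 fixed by 3)
b5 |J1  (common-f at J1 fixed by 3)
b2 |J2  (prefer integral on C2)
b4 |R1  (0-jn J2 has e-setter on 2)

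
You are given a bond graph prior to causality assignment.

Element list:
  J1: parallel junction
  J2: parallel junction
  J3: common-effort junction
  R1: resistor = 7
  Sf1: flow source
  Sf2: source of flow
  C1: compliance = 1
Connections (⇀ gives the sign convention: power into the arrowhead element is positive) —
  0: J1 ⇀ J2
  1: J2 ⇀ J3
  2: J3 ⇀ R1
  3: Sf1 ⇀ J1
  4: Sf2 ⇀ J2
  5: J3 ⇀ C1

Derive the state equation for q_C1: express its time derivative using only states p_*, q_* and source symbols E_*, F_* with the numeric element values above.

β3 |Sf1  (Sf1: flow source, stroke at near end)
β4 |Sf2  (Sf2 fixes flow; stroke at Sf2)
β0 |J1  (closing 0-jn rule on J1)
β1 |J2  (only one effort-in slot at J2)
β5 |J3  (C1 outputs effort q/C1)
β2 |R1  (J3 effort already set via bond 5)

dq_C1/dt = F_Sf1 + F_Sf2 - q_C1/7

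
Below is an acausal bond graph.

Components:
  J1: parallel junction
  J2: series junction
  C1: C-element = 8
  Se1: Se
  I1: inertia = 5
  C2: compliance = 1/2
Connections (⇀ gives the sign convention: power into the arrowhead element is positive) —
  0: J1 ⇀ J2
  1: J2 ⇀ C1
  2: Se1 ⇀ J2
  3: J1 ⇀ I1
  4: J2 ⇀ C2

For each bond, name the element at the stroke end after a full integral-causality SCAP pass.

β2 →J2  (Se1 (Se) sets effort on bond)
β1 →J2  (C1 integral (e out))
β3 →I1  (prefer integral on I1)
β0 →J1  (only one effort-in slot at J1)
β4 →J2  (common-f at J2 fixed by 0)

#0 →J1
#1 →J2
#2 →J2
#3 →I1
#4 →J2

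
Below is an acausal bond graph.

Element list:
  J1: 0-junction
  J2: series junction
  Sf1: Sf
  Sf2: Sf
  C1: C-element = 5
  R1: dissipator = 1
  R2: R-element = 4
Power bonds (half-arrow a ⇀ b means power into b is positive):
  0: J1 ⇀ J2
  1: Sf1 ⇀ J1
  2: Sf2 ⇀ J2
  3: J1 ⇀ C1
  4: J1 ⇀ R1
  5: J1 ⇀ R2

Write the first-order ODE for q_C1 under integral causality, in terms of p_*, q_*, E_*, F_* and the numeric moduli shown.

dq_C1/dt = F_Sf1 - F_Sf2 - q_C1/4

β1 stroke at Sf1  (Sf1 (Sf) sets flow on bond)
β2 stroke at Sf2  (Sf2 fixes flow; stroke at Sf2)
β0 stroke at J2  (J2: bond 2 brought flow, rest push out)
β3 stroke at J1  (prefer integral on C1)
β4 stroke at R1  (J1: bond 3 brought effort, rest push out)
β5 stroke at R2  (J1 effort already set via bond 3)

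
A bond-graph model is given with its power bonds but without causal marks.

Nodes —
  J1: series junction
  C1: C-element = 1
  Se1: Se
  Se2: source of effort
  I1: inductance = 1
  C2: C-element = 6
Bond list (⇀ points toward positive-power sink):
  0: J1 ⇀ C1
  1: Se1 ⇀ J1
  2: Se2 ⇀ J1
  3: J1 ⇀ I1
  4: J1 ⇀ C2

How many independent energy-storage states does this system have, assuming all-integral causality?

3  (C1, C2, I1 all integral)

b1 stroke at J1  (Se1 fixes effort; stroke away)
b2 stroke at J1  (source Se2 imposes e)
b0 stroke at J1  (prefer integral on C1)
b3 stroke at I1  (I1 outputs flow p/I1)
b4 stroke at J1  (1-jn J1 has f-setter on 3)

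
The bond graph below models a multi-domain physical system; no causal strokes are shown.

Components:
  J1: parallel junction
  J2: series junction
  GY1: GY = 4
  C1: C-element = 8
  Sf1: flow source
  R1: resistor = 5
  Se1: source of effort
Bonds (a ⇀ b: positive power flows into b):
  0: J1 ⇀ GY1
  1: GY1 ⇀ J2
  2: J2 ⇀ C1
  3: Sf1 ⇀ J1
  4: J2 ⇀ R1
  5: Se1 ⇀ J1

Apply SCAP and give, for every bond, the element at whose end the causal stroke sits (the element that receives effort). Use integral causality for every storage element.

b3 |Sf1  (Sf1 fixes flow; stroke at Sf1)
b5 |J1  (Se1 (Se) sets effort on bond)
b0 |GY1  (common-e at J1 fixed by 5)
b1 |GY1  (GY1 both-in/both-out from 0)
b2 |J2  (J2: bond 1 brought flow, rest push out)
b4 |J2  (J2: bond 1 brought flow, rest push out)

#0 |GY1
#1 |GY1
#2 |J2
#3 |Sf1
#4 |J2
#5 |J1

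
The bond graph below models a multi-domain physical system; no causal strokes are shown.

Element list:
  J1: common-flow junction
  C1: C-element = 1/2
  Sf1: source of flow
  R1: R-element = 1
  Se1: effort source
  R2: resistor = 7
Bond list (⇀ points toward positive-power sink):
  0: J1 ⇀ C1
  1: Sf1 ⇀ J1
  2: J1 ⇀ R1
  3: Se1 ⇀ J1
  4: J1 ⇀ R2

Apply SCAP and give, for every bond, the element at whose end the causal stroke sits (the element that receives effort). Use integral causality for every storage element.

#0 →J1
#1 →Sf1
#2 →J1
#3 →J1
#4 →J1

bond 1 stroke→Sf1  (source Sf1 imposes f)
bond 3 stroke→J1  (source Se1 imposes e)
bond 0 stroke→J1  (1-jn J1 has f-setter on 1)
bond 2 stroke→J1  (1-jn J1 has f-setter on 1)
bond 4 stroke→J1  (1-jn J1 has f-setter on 1)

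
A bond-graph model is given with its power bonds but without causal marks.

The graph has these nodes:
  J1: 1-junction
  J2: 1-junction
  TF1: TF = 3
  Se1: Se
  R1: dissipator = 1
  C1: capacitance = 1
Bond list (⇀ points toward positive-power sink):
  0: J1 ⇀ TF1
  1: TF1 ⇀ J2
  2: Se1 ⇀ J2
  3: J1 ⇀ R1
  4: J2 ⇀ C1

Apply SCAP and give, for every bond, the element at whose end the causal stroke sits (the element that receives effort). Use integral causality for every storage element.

b2 stroke at J2  (source Se1 imposes e)
b4 stroke at J2  (C1 integral (e out))
b1 stroke at TF1  (J2: last free bond brings flow in)
b0 stroke at J1  (TF1 one-in-one-out from 1)
b3 stroke at R1  (J1: last free bond brings flow in)

b0 stroke at J1
b1 stroke at TF1
b2 stroke at J2
b3 stroke at R1
b4 stroke at J2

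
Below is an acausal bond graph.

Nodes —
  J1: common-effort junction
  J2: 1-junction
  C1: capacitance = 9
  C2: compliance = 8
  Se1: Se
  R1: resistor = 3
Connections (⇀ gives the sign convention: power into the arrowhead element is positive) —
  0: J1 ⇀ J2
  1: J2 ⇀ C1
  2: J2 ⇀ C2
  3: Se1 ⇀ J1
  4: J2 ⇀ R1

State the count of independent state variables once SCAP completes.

bond 3 |J1  (Se1 (Se) sets effort on bond)
bond 0 |J2  (J1: bond 3 brought effort, rest push out)
bond 1 |J2  (prefer integral on C1)
bond 2 |J2  (C2: C, integral causality)
bond 4 |R1  (J2 needs exactly one f-in)

2  (C1, C2 all integral)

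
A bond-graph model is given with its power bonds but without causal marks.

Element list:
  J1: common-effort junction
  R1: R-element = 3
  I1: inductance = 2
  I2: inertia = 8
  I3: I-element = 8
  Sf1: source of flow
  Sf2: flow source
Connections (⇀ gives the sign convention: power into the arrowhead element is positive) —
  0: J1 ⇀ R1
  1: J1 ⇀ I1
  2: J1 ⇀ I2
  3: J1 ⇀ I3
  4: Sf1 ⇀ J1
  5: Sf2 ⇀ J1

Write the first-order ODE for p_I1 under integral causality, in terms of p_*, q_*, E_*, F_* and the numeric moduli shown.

dp_I1/dt = 3*F_Sf1 + 3*F_Sf2 - 3*p_I1/2 - 3*p_I2/8 - 3*p_I3/8

b4 →Sf1  (Sf1 fixes flow; stroke at Sf1)
b5 →Sf2  (source Sf2 imposes f)
b1 →I1  (I1 integral (f out))
b2 →I2  (I2 integral (f out))
b3 →I3  (I3: I, integral causality)
b0 →J1  (J1 needs exactly one e-in)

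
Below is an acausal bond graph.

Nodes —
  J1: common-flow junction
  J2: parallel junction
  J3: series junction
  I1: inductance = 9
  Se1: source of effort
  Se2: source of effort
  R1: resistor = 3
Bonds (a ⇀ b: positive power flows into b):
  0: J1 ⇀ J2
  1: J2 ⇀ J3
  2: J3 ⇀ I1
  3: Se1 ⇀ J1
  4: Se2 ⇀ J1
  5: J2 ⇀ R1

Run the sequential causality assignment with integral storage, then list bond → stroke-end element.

β0 |J2
β1 |J3
β2 |I1
β3 |J1
β4 |J1
β5 |R1

#3 stroke at J1  (Se1 fixes effort; stroke away)
#4 stroke at J1  (Se2 (Se) sets effort on bond)
#0 stroke at J2  (J1 needs exactly one f-in)
#1 stroke at J3  (0-jn J2 has e-setter on 0)
#5 stroke at R1  (J2: bond 0 brought effort, rest push out)
#2 stroke at I1  (J3 needs exactly one f-in)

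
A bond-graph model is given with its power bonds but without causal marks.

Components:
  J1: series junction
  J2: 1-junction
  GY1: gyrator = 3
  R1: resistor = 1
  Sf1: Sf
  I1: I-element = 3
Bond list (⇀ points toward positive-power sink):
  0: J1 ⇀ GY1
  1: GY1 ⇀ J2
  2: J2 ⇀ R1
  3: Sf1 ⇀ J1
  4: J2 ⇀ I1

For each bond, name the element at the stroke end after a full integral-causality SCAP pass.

β0 →J1
β1 →J2
β2 →J2
β3 →Sf1
β4 →I1

β3 |Sf1  (Sf1: flow source, stroke at near end)
β0 |J1  (1-jn J1 has f-setter on 3)
β1 |J2  (through GY1, causality inverts; strokes same side of GY1)
β4 |I1  (prefer integral on I1)
β2 |J2  (1-jn J2 has f-setter on 4)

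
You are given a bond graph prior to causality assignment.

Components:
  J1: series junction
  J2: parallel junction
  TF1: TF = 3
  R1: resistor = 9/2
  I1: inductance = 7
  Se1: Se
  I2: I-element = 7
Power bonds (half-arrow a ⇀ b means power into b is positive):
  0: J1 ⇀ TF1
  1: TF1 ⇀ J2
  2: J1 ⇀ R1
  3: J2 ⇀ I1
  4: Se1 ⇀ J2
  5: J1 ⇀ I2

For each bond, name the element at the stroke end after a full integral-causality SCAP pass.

bond 4 stroke at J2  (Se1 fixes effort; stroke away)
bond 1 stroke at TF1  (J2: bond 4 brought effort, rest push out)
bond 3 stroke at I1  (J2 effort already set via bond 4)
bond 0 stroke at J1  (TF TF1: opposite of bond 1)
bond 5 stroke at I2  (I2: I, integral causality)
bond 2 stroke at J1  (J1: bond 5 brought flow, rest push out)

β0 |J1
β1 |TF1
β2 |J1
β3 |I1
β4 |J2
β5 |I2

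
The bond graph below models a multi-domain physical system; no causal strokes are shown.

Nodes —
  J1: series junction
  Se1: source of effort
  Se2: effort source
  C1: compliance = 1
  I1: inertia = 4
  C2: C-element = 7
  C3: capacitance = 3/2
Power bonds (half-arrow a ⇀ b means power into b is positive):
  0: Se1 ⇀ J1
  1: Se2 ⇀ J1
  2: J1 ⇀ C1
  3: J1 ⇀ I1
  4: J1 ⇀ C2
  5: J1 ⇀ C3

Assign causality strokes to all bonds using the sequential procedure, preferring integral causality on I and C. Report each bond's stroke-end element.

β0 stroke at J1
β1 stroke at J1
β2 stroke at J1
β3 stroke at I1
β4 stroke at J1
β5 stroke at J1

#0 |J1  (source Se1 imposes e)
#1 |J1  (Se2 (Se) sets effort on bond)
#2 |J1  (prefer integral on C1)
#3 |I1  (I1 integral (f out))
#4 |J1  (1-jn J1 has f-setter on 3)
#5 |J1  (J1: bond 3 brought flow, rest push out)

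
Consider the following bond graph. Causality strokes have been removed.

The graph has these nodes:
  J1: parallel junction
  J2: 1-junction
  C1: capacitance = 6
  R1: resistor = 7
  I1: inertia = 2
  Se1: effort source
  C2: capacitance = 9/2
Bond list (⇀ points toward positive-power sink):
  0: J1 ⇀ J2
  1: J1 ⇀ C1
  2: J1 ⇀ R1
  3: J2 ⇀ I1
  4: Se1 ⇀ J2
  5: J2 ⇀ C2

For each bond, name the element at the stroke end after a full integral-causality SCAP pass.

b4 stroke at J2  (Se1 fixes effort; stroke away)
b1 stroke at J1  (C1 outputs effort q/C1)
b0 stroke at J2  (0-jn J1 has e-setter on 1)
b2 stroke at R1  (J1 effort already set via bond 1)
b3 stroke at I1  (prefer integral on I1)
b5 stroke at J2  (J2: bond 3 brought flow, rest push out)

β0 stroke at J2
β1 stroke at J1
β2 stroke at R1
β3 stroke at I1
β4 stroke at J2
β5 stroke at J2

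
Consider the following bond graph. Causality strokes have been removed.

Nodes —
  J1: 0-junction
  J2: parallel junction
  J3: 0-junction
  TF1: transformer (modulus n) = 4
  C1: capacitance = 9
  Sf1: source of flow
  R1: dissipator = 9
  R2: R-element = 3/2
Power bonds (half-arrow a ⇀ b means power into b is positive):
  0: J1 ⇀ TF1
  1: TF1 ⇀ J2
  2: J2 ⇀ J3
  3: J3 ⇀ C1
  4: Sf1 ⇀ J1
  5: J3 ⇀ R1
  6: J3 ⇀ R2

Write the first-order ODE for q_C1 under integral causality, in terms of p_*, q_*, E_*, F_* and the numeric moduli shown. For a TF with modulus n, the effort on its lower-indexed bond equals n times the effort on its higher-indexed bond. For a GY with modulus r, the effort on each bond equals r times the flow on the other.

#4 stroke at Sf1  (source Sf1 imposes f)
#0 stroke at J1  (J1 needs exactly one e-in)
#1 stroke at TF1  (TF TF1: opposite of bond 0)
#2 stroke at J2  (only one effort-in slot at J2)
#3 stroke at J3  (C1 outputs effort q/C1)
#5 stroke at R1  (J3 effort already set via bond 3)
#6 stroke at R2  (J3: bond 3 brought effort, rest push out)

dq_C1/dt = 4*F_Sf1 - 7*q_C1/81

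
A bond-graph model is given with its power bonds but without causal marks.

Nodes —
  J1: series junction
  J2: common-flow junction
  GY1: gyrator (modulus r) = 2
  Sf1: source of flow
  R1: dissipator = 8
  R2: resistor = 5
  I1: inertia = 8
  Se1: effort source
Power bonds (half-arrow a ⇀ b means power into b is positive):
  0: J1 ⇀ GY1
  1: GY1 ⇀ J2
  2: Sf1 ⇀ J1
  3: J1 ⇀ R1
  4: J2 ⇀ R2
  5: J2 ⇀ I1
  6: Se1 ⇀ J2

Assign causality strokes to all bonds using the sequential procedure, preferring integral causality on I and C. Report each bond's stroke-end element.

#0 stroke at J1
#1 stroke at J2
#2 stroke at Sf1
#3 stroke at J1
#4 stroke at J2
#5 stroke at I1
#6 stroke at J2

bond 2 →Sf1  (source Sf1 imposes f)
bond 6 →J2  (source Se1 imposes e)
bond 0 →J1  (1-jn J1 has f-setter on 2)
bond 3 →J1  (J1: bond 2 brought flow, rest push out)
bond 1 →J2  (GY GY1: same side as bond 0)
bond 5 →I1  (I1: I, integral causality)
bond 4 →J2  (J2 flow already set via bond 5)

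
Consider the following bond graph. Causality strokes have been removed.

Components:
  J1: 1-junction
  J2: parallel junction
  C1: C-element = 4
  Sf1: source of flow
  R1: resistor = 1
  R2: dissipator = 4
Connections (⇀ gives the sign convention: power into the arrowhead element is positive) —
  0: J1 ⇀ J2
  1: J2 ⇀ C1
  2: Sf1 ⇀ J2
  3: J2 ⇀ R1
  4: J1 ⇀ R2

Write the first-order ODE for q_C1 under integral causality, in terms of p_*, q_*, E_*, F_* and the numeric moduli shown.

b2 →Sf1  (source Sf1 imposes f)
b1 →J2  (C1: C, integral causality)
b0 →J1  (J2 effort already set via bond 1)
b3 →R1  (J2: bond 1 brought effort, rest push out)
b4 →R2  (J1 needs exactly one f-in)

dq_C1/dt = F_Sf1 - 5*q_C1/16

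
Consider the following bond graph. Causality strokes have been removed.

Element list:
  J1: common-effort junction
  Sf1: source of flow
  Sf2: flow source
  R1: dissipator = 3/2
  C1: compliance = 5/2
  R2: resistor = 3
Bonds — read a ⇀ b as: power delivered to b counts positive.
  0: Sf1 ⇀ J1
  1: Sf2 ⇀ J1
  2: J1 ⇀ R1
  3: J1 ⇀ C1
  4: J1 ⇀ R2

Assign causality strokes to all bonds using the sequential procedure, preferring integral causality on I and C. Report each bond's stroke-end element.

bond 0 stroke at Sf1  (Sf1 fixes flow; stroke at Sf1)
bond 1 stroke at Sf2  (Sf2: flow source, stroke at near end)
bond 3 stroke at J1  (C1 integral (e out))
bond 2 stroke at R1  (0-jn J1 has e-setter on 3)
bond 4 stroke at R2  (0-jn J1 has e-setter on 3)

β0 |Sf1
β1 |Sf2
β2 |R1
β3 |J1
β4 |R2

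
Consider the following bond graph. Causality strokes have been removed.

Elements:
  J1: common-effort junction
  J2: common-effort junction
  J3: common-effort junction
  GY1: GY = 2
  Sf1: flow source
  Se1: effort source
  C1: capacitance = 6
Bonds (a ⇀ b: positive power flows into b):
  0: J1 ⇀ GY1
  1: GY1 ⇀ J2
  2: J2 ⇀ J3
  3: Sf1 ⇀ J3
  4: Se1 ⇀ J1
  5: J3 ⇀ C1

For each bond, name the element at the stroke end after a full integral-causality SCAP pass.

#0 →GY1
#1 →GY1
#2 →J2
#3 →Sf1
#4 →J1
#5 →J3

b3 |Sf1  (Sf1: flow source, stroke at near end)
b4 |J1  (source Se1 imposes e)
b0 |GY1  (J1 effort already set via bond 4)
b1 |GY1  (through GY1, causality inverts; strokes same side of GY1)
b2 |J2  (closing 0-jn rule on J2)
b5 |J3  (J3: last free bond brings effort in)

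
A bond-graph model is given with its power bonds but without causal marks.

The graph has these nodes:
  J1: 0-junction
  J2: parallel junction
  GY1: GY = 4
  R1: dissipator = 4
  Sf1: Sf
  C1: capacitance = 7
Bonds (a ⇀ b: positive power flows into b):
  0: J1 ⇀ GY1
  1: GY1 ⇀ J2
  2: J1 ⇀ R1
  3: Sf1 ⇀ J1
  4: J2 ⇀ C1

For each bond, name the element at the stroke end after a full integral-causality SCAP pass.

#3 →Sf1  (source Sf1 imposes f)
#4 →J2  (C1 integral (e out))
#1 →GY1  (J2 effort already set via bond 4)
#0 →GY1  (GY1: gyrator matches bond 1)
#2 →J1  (J1 needs exactly one e-in)

#0 stroke at GY1
#1 stroke at GY1
#2 stroke at J1
#3 stroke at Sf1
#4 stroke at J2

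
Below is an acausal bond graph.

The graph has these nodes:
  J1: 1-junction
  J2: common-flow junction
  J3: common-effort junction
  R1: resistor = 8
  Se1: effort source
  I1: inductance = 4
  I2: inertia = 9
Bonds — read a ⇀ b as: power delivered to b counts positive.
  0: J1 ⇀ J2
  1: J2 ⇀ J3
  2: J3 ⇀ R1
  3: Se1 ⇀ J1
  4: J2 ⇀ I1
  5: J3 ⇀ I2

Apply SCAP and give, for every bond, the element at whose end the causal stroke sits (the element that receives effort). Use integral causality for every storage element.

#3 stroke at J1  (source Se1 imposes e)
#0 stroke at J2  (only one flow-in slot at J1)
#4 stroke at I1  (I1: I, integral causality)
#1 stroke at J2  (1-jn J2 has f-setter on 4)
#5 stroke at I2  (I2 outputs flow p/I2)
#2 stroke at J3  (J3 needs exactly one e-in)

bond 0 stroke→J2
bond 1 stroke→J2
bond 2 stroke→J3
bond 3 stroke→J1
bond 4 stroke→I1
bond 5 stroke→I2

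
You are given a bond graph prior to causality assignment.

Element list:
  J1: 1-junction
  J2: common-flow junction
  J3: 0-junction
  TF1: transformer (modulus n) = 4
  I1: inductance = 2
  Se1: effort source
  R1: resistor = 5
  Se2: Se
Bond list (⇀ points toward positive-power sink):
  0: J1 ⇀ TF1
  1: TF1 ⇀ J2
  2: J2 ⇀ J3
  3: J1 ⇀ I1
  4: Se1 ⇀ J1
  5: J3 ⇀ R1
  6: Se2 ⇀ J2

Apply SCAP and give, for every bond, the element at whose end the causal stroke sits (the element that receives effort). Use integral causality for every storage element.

#0 stroke→J1
#1 stroke→TF1
#2 stroke→J2
#3 stroke→I1
#4 stroke→J1
#5 stroke→J3
#6 stroke→J2

β4 stroke at J1  (Se1 fixes effort; stroke away)
β6 stroke at J2  (source Se2 imposes e)
β3 stroke at I1  (prefer integral on I1)
β0 stroke at J1  (common-f at J1 fixed by 3)
β1 stroke at TF1  (through TF1, causality passes straight; one stroke at TF1)
β2 stroke at J2  (1-jn J2 has f-setter on 1)
β5 stroke at J3  (only one effort-in slot at J3)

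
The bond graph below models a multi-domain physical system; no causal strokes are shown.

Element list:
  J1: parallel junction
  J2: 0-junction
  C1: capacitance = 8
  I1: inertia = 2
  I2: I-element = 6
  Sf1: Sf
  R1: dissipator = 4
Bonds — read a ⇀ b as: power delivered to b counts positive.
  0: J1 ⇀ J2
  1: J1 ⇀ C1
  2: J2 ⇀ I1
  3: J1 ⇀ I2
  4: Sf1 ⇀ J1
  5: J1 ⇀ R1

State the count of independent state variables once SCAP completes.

3  (C1, I1, I2 all integral)

bond 4 stroke at Sf1  (source Sf1 imposes f)
bond 1 stroke at J1  (prefer integral on C1)
bond 0 stroke at J2  (common-e at J1 fixed by 1)
bond 3 stroke at I2  (J1 effort already set via bond 1)
bond 5 stroke at R1  (0-jn J1 has e-setter on 1)
bond 2 stroke at I1  (0-jn J2 has e-setter on 0)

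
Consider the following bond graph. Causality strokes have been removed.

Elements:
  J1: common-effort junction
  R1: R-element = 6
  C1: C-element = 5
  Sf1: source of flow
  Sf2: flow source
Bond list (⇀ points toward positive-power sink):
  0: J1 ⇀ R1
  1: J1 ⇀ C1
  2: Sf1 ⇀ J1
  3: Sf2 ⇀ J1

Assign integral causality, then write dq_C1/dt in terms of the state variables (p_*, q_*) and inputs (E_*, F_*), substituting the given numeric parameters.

dq_C1/dt = F_Sf1 + F_Sf2 - q_C1/30

b2 stroke at Sf1  (Sf1 (Sf) sets flow on bond)
b3 stroke at Sf2  (Sf2 fixes flow; stroke at Sf2)
b1 stroke at J1  (prefer integral on C1)
b0 stroke at R1  (J1: bond 1 brought effort, rest push out)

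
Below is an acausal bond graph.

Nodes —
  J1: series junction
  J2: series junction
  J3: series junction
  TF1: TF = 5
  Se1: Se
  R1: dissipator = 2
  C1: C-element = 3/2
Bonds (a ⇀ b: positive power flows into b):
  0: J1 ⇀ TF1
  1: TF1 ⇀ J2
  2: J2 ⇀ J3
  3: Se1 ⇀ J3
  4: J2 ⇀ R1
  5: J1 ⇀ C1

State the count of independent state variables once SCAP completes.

1  (C1 all integral)

bond 3 |J3  (Se1 fixes effort; stroke away)
bond 2 |J2  (only one flow-in slot at J3)
bond 5 |J1  (prefer integral on C1)
bond 0 |TF1  (J1: last free bond brings flow in)
bond 1 |J2  (TF1 one-in-one-out from 0)
bond 4 |R1  (J2 needs exactly one f-in)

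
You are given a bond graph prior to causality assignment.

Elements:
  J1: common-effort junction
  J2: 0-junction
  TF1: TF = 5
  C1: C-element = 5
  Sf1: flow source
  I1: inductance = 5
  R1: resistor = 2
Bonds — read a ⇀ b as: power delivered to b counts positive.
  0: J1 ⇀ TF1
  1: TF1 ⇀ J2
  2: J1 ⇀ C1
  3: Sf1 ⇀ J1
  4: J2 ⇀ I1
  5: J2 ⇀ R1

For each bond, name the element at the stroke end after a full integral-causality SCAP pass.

bond 0 |TF1
bond 1 |J2
bond 2 |J1
bond 3 |Sf1
bond 4 |I1
bond 5 |R1

b3 |Sf1  (Sf1 (Sf) sets flow on bond)
b2 |J1  (C1 outputs effort q/C1)
b0 |TF1  (common-e at J1 fixed by 2)
b1 |J2  (TF1 one-in-one-out from 0)
b4 |I1  (common-e at J2 fixed by 1)
b5 |R1  (J2 effort already set via bond 1)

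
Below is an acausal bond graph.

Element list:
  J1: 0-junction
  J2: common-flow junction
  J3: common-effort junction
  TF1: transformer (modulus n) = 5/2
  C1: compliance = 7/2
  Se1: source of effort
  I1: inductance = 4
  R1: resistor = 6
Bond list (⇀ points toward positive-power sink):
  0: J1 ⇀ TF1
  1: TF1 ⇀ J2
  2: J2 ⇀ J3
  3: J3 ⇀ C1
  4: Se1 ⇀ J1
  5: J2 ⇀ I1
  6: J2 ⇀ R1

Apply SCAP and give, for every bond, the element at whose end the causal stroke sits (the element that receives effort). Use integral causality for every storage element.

bond 0 stroke at TF1
bond 1 stroke at J2
bond 2 stroke at J2
bond 3 stroke at J3
bond 4 stroke at J1
bond 5 stroke at I1
bond 6 stroke at J2

β4 stroke at J1  (Se1 fixes effort; stroke away)
β0 stroke at TF1  (J1: bond 4 brought effort, rest push out)
β1 stroke at J2  (TF1: transformer flips bond 0)
β3 stroke at J3  (C1: C, integral causality)
β2 stroke at J2  (J3 effort already set via bond 3)
β5 stroke at I1  (I1 integral (f out))
β6 stroke at J2  (common-f at J2 fixed by 5)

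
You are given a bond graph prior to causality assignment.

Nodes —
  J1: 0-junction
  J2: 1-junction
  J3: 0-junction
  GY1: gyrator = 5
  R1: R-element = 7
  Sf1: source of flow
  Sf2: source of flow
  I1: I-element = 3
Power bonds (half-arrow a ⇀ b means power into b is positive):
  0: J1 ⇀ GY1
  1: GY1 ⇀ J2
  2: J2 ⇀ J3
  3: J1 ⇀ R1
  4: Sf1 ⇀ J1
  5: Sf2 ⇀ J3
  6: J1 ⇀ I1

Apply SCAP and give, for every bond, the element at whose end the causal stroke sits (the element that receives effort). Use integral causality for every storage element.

#4 |Sf1  (source Sf1 imposes f)
#5 |Sf2  (Sf2 (Sf) sets flow on bond)
#2 |J3  (J3 needs exactly one e-in)
#1 |J2  (common-f at J2 fixed by 2)
#0 |J1  (GY1 both-in/both-out from 1)
#3 |R1  (common-e at J1 fixed by 0)
#6 |I1  (J1 effort already set via bond 0)

b0 →J1
b1 →J2
b2 →J3
b3 →R1
b4 →Sf1
b5 →Sf2
b6 →I1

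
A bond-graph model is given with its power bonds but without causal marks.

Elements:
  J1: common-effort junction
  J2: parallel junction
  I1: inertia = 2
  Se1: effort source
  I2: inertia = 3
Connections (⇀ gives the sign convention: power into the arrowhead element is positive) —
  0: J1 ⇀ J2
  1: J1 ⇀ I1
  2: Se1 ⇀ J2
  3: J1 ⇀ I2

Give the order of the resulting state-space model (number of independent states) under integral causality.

2  (I1, I2 all integral)

bond 2 →J2  (Se1: effort source, stroke at far end)
bond 0 →J1  (J2: bond 2 brought effort, rest push out)
bond 1 →I1  (0-jn J1 has e-setter on 0)
bond 3 →I2  (0-jn J1 has e-setter on 0)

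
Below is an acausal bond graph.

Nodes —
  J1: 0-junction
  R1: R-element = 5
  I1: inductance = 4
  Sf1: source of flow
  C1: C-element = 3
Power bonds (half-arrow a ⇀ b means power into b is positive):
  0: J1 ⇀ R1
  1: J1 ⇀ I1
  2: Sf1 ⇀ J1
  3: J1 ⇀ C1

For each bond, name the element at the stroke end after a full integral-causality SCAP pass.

#2 |Sf1  (Sf1: flow source, stroke at near end)
#1 |I1  (I1: I, integral causality)
#3 |J1  (prefer integral on C1)
#0 |R1  (J1: bond 3 brought effort, rest push out)

#0 |R1
#1 |I1
#2 |Sf1
#3 |J1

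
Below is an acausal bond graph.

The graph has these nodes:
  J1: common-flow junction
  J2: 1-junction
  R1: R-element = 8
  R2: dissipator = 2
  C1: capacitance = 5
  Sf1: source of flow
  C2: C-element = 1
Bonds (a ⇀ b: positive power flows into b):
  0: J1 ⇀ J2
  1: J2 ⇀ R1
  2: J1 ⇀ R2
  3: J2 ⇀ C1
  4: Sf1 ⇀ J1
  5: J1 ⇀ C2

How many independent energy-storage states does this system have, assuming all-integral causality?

2  (C1, C2 all integral)

bond 4 stroke at Sf1  (source Sf1 imposes f)
bond 0 stroke at J1  (1-jn J1 has f-setter on 4)
bond 2 stroke at J1  (common-f at J1 fixed by 4)
bond 5 stroke at J1  (1-jn J1 has f-setter on 4)
bond 1 stroke at J2  (common-f at J2 fixed by 0)
bond 3 stroke at J2  (1-jn J2 has f-setter on 0)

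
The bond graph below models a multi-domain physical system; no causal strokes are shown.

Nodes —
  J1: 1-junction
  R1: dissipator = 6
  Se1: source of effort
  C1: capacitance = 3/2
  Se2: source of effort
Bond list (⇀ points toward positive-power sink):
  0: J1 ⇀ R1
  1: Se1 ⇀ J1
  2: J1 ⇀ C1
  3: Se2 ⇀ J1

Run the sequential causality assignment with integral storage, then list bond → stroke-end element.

b0 stroke→R1
b1 stroke→J1
b2 stroke→J1
b3 stroke→J1

b1 stroke→J1  (Se1 fixes effort; stroke away)
b3 stroke→J1  (Se2 fixes effort; stroke away)
b2 stroke→J1  (C1: C, integral causality)
b0 stroke→R1  (J1: last free bond brings flow in)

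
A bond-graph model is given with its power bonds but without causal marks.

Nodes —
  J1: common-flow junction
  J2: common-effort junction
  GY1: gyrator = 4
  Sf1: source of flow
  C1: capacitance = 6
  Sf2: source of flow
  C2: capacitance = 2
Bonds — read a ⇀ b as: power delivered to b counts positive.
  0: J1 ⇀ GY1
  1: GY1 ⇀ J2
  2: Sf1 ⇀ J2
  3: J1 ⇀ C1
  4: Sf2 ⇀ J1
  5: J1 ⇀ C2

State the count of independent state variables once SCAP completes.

2  (C1, C2 all integral)

#2 stroke at Sf1  (Sf1 fixes flow; stroke at Sf1)
#4 stroke at Sf2  (source Sf2 imposes f)
#0 stroke at J1  (J1 flow already set via bond 4)
#3 stroke at J1  (common-f at J1 fixed by 4)
#5 stroke at J1  (J1: bond 4 brought flow, rest push out)
#1 stroke at J2  (J2 needs exactly one e-in)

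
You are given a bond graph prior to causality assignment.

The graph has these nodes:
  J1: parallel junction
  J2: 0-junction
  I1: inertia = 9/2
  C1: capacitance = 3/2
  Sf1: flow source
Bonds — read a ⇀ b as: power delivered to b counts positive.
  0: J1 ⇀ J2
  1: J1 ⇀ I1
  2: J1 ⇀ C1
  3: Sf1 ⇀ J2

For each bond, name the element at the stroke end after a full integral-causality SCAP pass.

β0 stroke→J2
β1 stroke→I1
β2 stroke→J1
β3 stroke→Sf1

#3 →Sf1  (Sf1 fixes flow; stroke at Sf1)
#0 →J2  (J2 needs exactly one e-in)
#1 →I1  (I1 outputs flow p/I1)
#2 →J1  (closing 0-jn rule on J1)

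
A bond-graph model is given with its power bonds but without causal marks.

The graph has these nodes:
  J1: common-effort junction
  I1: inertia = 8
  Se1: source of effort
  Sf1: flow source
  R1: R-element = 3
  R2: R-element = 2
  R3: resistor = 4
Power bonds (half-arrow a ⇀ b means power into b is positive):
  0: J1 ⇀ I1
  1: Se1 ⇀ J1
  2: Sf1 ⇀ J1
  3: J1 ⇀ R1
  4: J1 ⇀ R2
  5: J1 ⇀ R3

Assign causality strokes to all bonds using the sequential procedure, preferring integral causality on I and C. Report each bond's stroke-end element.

β0 →I1
β1 →J1
β2 →Sf1
β3 →R1
β4 →R2
β5 →R3

β1 →J1  (source Se1 imposes e)
β2 →Sf1  (Sf1 fixes flow; stroke at Sf1)
β0 →I1  (J1 effort already set via bond 1)
β3 →R1  (J1: bond 1 brought effort, rest push out)
β4 →R2  (0-jn J1 has e-setter on 1)
β5 →R3  (0-jn J1 has e-setter on 1)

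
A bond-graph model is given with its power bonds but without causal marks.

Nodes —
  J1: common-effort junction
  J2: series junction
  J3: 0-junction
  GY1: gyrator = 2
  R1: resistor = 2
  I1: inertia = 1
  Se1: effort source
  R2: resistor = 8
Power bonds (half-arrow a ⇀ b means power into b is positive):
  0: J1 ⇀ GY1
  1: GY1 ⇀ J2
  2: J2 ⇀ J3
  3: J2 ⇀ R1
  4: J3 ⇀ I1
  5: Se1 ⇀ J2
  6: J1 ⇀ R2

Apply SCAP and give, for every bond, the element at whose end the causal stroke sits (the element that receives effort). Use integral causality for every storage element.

bond 5 |J2  (Se1: effort source, stroke at far end)
bond 4 |I1  (I1: I, integral causality)
bond 2 |J3  (J3: last free bond brings effort in)
bond 1 |J2  (common-f at J2 fixed by 2)
bond 3 |J2  (1-jn J2 has f-setter on 2)
bond 0 |J1  (GY1: gyrator matches bond 1)
bond 6 |R2  (J1 effort already set via bond 0)

β0 →J1
β1 →J2
β2 →J3
β3 →J2
β4 →I1
β5 →J2
β6 →R2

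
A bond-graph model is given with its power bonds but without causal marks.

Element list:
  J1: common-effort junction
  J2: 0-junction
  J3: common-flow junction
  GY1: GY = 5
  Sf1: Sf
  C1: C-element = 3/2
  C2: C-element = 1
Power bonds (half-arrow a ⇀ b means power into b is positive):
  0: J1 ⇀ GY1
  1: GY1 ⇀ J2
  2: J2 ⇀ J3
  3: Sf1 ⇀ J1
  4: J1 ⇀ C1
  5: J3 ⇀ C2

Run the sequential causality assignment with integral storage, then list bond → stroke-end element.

b0 →GY1
b1 →GY1
b2 →J2
b3 →Sf1
b4 →J1
b5 →J3

bond 3 stroke→Sf1  (Sf1: flow source, stroke at near end)
bond 4 stroke→J1  (prefer integral on C1)
bond 0 stroke→GY1  (J1 effort already set via bond 4)
bond 1 stroke→GY1  (GY1: gyrator matches bond 0)
bond 2 stroke→J2  (only one effort-in slot at J2)
bond 5 stroke→J3  (J3 flow already set via bond 2)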